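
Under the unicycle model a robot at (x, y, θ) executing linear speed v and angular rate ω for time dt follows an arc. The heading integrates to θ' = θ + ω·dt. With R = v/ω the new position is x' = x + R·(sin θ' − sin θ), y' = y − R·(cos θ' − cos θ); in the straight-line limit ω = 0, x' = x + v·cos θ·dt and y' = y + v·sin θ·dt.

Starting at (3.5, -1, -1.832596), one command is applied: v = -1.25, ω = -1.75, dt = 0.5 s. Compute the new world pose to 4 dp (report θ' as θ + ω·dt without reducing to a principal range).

θ' = -1.8326 + -1.75·0.5 = -2.7076
R = v/ω = -1.25/-1.75 = 0.7143
x' = 3.5 + 0.7143·(sin -2.7076 − sin -1.8326) = 3.8896
y' = -1 − 0.7143·(cos -2.7076 − cos -1.8326) = -0.5368

(3.8896, -0.5368, -2.7076)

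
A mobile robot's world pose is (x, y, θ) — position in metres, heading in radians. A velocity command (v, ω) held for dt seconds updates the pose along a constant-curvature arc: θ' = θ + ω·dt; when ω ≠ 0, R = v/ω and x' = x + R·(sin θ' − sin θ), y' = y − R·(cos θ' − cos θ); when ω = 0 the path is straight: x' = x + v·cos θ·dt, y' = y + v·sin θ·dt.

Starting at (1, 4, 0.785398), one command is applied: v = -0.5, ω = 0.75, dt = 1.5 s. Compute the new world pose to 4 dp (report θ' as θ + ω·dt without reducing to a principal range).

θ' = 0.7854 + 0.75·1.5 = 1.9104
R = v/ω = -0.5/0.75 = -0.6667
x' = 1 + -0.6667·(sin 1.9104 − sin 0.7854) = 0.8428
y' = 4 − -0.6667·(cos 1.9104 − cos 0.7854) = 3.3065

(0.8428, 3.3065, 1.9104)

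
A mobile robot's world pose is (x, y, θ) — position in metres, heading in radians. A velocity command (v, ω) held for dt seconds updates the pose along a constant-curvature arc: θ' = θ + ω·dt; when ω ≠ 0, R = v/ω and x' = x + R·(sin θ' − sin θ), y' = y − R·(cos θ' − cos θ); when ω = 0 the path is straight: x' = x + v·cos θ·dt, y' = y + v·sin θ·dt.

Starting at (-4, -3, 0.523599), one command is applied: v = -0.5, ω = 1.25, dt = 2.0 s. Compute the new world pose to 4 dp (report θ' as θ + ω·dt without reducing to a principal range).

(-3.8471, -3.7436, 3.0236)

θ' = 0.5236 + 1.25·2.0 = 3.0236
R = v/ω = -0.5/1.25 = -0.4000
x' = -4 + -0.4000·(sin 3.0236 − sin 0.5236) = -3.8471
y' = -3 − -0.4000·(cos 3.0236 − cos 0.5236) = -3.7436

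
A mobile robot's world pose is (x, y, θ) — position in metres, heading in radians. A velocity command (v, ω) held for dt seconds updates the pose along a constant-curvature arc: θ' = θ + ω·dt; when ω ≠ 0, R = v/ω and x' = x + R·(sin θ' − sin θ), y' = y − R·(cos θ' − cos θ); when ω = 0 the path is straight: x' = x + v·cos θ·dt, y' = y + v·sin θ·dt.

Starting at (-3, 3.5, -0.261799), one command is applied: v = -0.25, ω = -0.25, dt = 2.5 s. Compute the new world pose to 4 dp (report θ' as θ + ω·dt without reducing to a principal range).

(-3.5162, 3.8340, -0.8868)

θ' = -0.2618 + -0.25·2.5 = -0.8868
R = v/ω = -0.25/-0.25 = 1.0000
x' = -3 + 1.0000·(sin -0.8868 − sin -0.2618) = -3.5162
y' = 3.5 − 1.0000·(cos -0.8868 − cos -0.2618) = 3.8340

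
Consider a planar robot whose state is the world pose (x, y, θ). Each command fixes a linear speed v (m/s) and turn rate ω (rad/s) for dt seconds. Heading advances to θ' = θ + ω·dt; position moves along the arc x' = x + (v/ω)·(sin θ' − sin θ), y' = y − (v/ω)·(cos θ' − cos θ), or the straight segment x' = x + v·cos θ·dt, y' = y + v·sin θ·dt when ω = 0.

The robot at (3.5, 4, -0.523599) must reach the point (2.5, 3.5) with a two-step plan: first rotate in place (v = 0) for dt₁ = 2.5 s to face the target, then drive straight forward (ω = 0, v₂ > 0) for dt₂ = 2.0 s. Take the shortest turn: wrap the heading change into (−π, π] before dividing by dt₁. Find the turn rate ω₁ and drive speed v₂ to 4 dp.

heading to target = atan2(3.5−4, 2.5−3.5) = -2.6779
Δθ = wrap(-2.6779 − -0.5236) = -2.1543; ω₁ = Δθ/dt₁ = -0.8617
distance = √((2.5−3.5)² + (3.5−4)²) = 1.1180; v₂ = distance/dt₂ = 0.5590

ω₁ = -0.8617, v₂ = 0.5590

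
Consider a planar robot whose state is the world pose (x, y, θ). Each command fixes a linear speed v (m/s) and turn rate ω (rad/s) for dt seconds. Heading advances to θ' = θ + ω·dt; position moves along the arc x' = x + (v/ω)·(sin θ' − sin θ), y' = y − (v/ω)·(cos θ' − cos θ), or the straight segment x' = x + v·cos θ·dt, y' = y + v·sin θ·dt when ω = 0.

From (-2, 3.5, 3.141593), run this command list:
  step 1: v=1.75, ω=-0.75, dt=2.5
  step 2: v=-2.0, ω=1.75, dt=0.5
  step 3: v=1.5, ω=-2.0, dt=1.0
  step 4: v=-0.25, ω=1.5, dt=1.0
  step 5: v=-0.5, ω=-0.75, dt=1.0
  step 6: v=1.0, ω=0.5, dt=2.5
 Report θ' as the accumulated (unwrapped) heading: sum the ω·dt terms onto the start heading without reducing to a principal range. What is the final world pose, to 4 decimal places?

step 1: θ'=1.2666 (R=-2.3333) → pose (-4.2262, 6.5322, 1.2666)
step 2: θ'=2.1416 (R=-1.1429) → pose (-4.0975, 5.5724, 2.1416)
step 3: θ'=0.1416 (R=-0.7500) → pose (-3.5722, 6.7202, 0.1416)
step 4: θ'=1.6416 (R=-0.1667) → pose (-3.7150, 6.5434, 1.6416)
step 5: θ'=0.8916 (R=0.6667) → pose (-3.8612, 6.0774, 0.8916)
step 6: θ'=2.1416 (R=2.0000) → pose (-3.7345, 8.4144, 2.1416)

(-3.7345, 8.4144, 2.1416)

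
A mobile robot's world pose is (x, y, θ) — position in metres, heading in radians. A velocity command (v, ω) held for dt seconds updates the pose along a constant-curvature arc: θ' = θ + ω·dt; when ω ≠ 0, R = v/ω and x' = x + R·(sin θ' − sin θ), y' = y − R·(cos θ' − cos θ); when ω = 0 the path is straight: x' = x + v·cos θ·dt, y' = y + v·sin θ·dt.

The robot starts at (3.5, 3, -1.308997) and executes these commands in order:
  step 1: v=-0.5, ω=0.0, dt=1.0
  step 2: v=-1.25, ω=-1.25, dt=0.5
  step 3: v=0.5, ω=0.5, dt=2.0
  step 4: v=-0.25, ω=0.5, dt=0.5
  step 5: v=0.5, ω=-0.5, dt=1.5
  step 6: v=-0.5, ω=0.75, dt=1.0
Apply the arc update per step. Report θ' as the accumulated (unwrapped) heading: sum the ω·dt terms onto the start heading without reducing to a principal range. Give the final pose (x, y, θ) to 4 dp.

(3.5660, 3.0245, -0.6840)

step 1: θ'=-1.3090 (straight) → pose (3.3706, 3.4830, -1.3090)
step 2: θ'=-1.9340 (R=1.0000) → pose (3.4018, 4.0970, -1.9340)
step 3: θ'=-0.9340 (R=1.0000) → pose (3.5325, 3.1472, -0.9340)
step 4: θ'=-0.6840 (R=-0.5000) → pose (3.4465, 3.2374, -0.6840)
step 5: θ'=-1.4340 (R=-1.0000) → pose (3.8052, 2.5987, -1.4340)
step 6: θ'=-0.6840 (R=-0.6667) → pose (3.5660, 3.0245, -0.6840)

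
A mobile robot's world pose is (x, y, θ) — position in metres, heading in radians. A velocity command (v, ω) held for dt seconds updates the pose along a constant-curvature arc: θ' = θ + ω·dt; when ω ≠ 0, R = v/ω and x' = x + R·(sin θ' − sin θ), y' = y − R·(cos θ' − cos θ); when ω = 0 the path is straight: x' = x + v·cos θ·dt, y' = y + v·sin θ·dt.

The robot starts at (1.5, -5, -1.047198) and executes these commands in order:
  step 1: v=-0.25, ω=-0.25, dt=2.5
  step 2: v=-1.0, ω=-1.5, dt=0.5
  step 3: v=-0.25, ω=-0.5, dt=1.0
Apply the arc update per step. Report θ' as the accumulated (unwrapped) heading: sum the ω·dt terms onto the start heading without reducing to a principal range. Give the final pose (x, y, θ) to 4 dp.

(1.8158, -3.8529, -2.9222)

step 1: θ'=-1.6722 (R=1.0000) → pose (1.3712, -4.3988, -1.6722)
step 2: θ'=-2.4222 (R=0.6667) → pose (1.5951, -3.9648, -2.4222)
step 3: θ'=-2.9222 (R=0.5000) → pose (1.8158, -3.8529, -2.9222)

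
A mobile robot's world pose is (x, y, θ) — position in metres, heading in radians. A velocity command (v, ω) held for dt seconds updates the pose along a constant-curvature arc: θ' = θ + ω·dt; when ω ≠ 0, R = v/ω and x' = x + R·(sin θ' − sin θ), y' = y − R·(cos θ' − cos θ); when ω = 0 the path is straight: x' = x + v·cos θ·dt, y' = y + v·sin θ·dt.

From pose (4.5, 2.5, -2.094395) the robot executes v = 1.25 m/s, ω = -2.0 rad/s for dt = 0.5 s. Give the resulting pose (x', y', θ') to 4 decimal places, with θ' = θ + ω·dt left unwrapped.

θ' = -2.0944 + -2.0·0.5 = -3.0944
R = v/ω = 1.25/-2.0 = -0.6250
x' = 4.5 + -0.6250·(sin -3.0944 − sin -2.0944) = 3.9882
y' = 2.5 − -0.6250·(cos -3.0944 − cos -2.0944) = 2.1882

(3.9882, 2.1882, -3.0944)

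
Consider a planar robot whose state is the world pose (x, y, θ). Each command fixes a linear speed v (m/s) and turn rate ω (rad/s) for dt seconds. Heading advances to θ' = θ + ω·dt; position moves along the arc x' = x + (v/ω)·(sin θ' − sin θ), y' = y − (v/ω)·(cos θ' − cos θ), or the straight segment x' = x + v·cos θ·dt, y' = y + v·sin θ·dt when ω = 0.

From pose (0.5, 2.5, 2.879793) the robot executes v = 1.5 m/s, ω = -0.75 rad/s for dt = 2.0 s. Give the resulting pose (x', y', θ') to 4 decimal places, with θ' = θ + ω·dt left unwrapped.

θ' = 2.8798 + -0.75·2.0 = 1.3798
R = v/ω = 1.5/-0.75 = -2.0000
x' = 0.5 + -2.0000·(sin 1.3798 − sin 2.8798) = -0.9460
y' = 2.5 − -2.0000·(cos 1.3798 − cos 2.8798) = 4.8115

(-0.9460, 4.8115, 1.3798)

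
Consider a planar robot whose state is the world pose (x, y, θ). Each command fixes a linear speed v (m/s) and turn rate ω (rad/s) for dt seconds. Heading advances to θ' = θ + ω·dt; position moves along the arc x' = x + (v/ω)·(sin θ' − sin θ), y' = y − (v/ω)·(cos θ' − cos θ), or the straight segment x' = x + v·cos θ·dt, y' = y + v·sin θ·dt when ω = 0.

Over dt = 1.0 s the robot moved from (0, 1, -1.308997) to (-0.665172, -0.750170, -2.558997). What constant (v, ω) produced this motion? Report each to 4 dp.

v = 2.0000, ω = -1.2500

Δθ = -2.558997 − -1.308997 = -1.250000
ω = Δθ/dt = -1.250000/1.0 = -1.2500
R = −Δy/(cos θ' − cos θ) = -1.6000
v = R·ω = -1.6000·-1.2500 = 2.0000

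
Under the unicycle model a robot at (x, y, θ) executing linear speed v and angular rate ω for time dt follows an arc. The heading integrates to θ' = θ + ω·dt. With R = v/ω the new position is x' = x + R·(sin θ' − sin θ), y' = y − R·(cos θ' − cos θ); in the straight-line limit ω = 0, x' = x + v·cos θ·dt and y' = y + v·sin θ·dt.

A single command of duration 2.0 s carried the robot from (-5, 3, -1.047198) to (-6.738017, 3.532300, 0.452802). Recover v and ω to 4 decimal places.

Δθ = 0.452802 − -1.047198 = 1.500000
ω = Δθ/dt = 1.500000/2.0 = 0.7500
R = Δx/(sin θ' − sin θ) = -1.3333
v = R·ω = -1.3333·0.7500 = -1.0000

v = -1.0000, ω = 0.7500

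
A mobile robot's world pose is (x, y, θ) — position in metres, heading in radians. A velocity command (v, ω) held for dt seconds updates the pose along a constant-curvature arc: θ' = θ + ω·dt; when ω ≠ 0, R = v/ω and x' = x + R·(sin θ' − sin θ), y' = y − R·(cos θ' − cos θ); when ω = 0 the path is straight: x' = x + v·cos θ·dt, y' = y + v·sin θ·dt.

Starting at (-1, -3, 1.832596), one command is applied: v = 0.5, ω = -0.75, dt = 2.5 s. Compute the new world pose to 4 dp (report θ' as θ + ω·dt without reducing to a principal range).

(-0.3278, -2.1614, -0.0424)

θ' = 1.8326 + -0.75·2.5 = -0.0424
R = v/ω = 0.5/-0.75 = -0.6667
x' = -1 + -0.6667·(sin -0.0424 − sin 1.8326) = -0.3278
y' = -3 − -0.6667·(cos -0.0424 − cos 1.8326) = -2.1614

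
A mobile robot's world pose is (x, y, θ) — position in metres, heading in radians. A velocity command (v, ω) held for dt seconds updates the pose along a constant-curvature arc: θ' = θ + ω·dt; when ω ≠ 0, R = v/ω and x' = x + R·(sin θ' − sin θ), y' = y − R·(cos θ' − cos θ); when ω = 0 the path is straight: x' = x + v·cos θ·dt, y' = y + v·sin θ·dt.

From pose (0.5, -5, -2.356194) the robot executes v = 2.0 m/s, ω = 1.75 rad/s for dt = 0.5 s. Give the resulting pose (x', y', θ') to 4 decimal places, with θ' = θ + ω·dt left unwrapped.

(0.1698, -5.9104, -1.4812)

θ' = -2.3562 + 1.75·0.5 = -1.4812
R = v/ω = 2.0/1.75 = 1.1429
x' = 0.5 + 1.1429·(sin -1.4812 − sin -2.3562) = 0.1698
y' = -5 − 1.1429·(cos -1.4812 − cos -2.3562) = -5.9104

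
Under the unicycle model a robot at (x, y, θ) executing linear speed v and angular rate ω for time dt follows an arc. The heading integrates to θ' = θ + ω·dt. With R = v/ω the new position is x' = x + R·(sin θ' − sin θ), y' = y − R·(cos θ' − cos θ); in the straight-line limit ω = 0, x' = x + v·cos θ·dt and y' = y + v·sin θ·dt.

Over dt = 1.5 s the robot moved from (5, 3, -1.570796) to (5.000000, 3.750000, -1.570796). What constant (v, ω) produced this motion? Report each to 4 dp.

Δθ = -1.570796 − -1.570796 = 0.000000
ω = Δθ/dt = 0.000000/1.5 = 0.0000
ω = 0 → v = (Δx·cos θ + Δy·sin θ)/dt = -0.5000

v = -0.5000, ω = 0.0000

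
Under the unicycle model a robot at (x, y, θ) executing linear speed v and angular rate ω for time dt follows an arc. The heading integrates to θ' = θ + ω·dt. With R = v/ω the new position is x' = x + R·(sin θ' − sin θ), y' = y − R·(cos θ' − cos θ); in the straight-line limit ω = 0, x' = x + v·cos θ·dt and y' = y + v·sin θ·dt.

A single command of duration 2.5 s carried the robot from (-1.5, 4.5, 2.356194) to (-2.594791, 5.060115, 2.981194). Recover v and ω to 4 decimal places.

Δθ = 2.981194 − 2.356194 = 0.625000
ω = Δθ/dt = 0.625000/2.5 = 0.2500
R = Δx/(sin θ' − sin θ) = 2.0000
v = R·ω = 2.0000·0.2500 = 0.5000

v = 0.5000, ω = 0.2500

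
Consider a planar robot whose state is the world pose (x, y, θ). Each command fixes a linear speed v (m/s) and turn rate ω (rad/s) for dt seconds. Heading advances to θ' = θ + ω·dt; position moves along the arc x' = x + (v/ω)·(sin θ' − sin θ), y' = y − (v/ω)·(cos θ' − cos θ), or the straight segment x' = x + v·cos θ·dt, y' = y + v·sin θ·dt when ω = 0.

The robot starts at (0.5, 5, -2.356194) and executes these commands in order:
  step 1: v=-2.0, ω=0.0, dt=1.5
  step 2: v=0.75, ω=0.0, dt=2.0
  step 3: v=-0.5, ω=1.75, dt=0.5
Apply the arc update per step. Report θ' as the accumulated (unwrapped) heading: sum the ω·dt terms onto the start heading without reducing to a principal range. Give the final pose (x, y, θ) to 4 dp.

(1.6432, 6.2883, -1.4812)

step 1: θ'=-2.3562 (straight) → pose (2.6213, 7.1213, -2.3562)
step 2: θ'=-2.3562 (straight) → pose (1.5607, 6.0607, -2.3562)
step 3: θ'=-1.4812 (R=-0.2857) → pose (1.6432, 6.2883, -1.4812)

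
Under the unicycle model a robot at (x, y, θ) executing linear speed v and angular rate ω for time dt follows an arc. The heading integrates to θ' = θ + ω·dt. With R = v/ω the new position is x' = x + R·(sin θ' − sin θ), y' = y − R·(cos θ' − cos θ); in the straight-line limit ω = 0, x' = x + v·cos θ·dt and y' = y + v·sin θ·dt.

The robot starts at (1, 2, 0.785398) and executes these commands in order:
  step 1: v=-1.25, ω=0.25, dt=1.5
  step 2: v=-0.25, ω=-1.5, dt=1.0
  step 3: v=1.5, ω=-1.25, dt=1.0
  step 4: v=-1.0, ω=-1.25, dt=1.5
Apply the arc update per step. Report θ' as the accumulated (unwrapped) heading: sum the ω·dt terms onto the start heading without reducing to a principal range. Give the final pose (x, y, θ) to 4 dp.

(1.5962, -0.0418, -3.4646)

step 1: θ'=1.1604 (R=-5.0000) → pose (-0.0493, 0.4593, 1.1604)
step 2: θ'=-0.3396 (R=0.1667) → pose (-0.2576, 0.3687, -0.3396)
step 3: θ'=-1.5896 (R=-1.2000) → pose (0.5424, -0.7853, -1.5896)
step 4: θ'=-3.4646 (R=0.8000) → pose (1.5962, -0.0418, -3.4646)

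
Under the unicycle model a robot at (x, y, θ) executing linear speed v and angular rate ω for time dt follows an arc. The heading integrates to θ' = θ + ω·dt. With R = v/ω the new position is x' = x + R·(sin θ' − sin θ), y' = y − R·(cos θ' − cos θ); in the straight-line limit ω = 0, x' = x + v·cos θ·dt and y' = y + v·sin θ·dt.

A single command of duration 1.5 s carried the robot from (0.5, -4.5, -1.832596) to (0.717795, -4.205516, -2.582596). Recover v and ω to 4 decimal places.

Δθ = -2.582596 − -1.832596 = -0.750000
ω = Δθ/dt = -0.750000/1.5 = -0.5000
R = −Δy/(cos θ' − cos θ) = 0.5000
v = R·ω = 0.5000·-0.5000 = -0.2500

v = -0.2500, ω = -0.5000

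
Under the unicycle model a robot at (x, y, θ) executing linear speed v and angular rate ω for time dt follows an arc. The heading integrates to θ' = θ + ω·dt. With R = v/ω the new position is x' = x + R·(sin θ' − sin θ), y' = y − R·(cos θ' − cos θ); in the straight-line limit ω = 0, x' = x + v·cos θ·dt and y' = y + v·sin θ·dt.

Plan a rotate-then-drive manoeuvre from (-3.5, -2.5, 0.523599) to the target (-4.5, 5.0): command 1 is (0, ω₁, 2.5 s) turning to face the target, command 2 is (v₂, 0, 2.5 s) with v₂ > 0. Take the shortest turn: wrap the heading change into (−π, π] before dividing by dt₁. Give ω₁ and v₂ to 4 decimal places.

heading to target = atan2(5−-2.5, -4.5−-3.5) = 1.7033
Δθ = wrap(1.7033 − 0.5236) = 1.1797; ω₁ = Δθ/dt₁ = 0.4719
distance = √((-4.5−-3.5)² + (5−-2.5)²) = 7.5664; v₂ = distance/dt₂ = 3.0265

ω₁ = 0.4719, v₂ = 3.0265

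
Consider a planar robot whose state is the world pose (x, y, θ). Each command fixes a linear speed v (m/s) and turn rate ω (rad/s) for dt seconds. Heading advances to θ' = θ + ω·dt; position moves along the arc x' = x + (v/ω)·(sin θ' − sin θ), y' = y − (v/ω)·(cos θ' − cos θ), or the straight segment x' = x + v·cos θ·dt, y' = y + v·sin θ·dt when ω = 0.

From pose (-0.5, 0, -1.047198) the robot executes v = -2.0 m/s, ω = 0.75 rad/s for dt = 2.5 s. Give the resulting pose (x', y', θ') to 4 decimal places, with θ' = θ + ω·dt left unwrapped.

θ' = -1.0472 + 0.75·2.5 = 0.8278
R = v/ω = -2.0/0.75 = -2.6667
x' = -0.5 + -2.6667·(sin 0.8278 − sin -1.0472) = -4.7733
y' = 0 − -2.6667·(cos 0.8278 − cos -1.0472) = 0.4707

(-4.7733, 0.4707, 0.8278)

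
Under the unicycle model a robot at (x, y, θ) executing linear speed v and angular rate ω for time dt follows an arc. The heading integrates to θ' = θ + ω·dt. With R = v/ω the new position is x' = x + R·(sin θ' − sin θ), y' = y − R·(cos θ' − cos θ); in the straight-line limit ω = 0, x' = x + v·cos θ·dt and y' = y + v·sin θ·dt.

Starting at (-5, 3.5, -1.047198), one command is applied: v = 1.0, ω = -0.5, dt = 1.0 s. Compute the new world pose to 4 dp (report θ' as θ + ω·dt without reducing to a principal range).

θ' = -1.0472 + -0.5·1.0 = -1.5472
R = v/ω = 1.0/-0.5 = -2.0000
x' = -5 + -2.0000·(sin -1.5472 − sin -1.0472) = -4.7326
y' = 3.5 − -2.0000·(cos -1.5472 − cos -1.0472) = 2.5472

(-4.7326, 2.5472, -1.5472)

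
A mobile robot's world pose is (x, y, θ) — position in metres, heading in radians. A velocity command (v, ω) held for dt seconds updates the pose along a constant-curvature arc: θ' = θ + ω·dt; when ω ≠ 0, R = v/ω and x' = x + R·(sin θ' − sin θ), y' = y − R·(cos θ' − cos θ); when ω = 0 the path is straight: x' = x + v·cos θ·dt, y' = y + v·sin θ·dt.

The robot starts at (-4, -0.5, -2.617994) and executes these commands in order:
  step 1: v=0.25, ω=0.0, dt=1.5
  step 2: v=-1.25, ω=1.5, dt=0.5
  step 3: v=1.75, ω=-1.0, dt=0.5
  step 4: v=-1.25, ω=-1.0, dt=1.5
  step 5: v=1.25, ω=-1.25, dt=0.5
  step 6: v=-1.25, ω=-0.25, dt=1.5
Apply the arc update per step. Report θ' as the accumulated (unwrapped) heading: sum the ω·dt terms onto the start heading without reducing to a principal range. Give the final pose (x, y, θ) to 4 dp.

step 1: θ'=-2.6180 (straight) → pose (-4.3248, -0.6875, -2.6180)
step 2: θ'=-1.8680 (R=-0.8333) → pose (-3.9446, -0.2098, -1.8680)
step 3: θ'=-2.3680 (R=-1.7500) → pose (-4.3952, -0.9493, -2.3680)
step 4: θ'=-3.8680 (R=1.2500) → pose (-2.6915, -0.9091, -3.8680)
step 5: θ'=-4.4930 (R=-1.0000) → pose (-3.0034, -0.3792, -4.4930)
step 6: θ'=-4.8680 (R=5.0000) → pose (-2.9439, -2.2423, -4.8680)

(-2.9439, -2.2423, -4.8680)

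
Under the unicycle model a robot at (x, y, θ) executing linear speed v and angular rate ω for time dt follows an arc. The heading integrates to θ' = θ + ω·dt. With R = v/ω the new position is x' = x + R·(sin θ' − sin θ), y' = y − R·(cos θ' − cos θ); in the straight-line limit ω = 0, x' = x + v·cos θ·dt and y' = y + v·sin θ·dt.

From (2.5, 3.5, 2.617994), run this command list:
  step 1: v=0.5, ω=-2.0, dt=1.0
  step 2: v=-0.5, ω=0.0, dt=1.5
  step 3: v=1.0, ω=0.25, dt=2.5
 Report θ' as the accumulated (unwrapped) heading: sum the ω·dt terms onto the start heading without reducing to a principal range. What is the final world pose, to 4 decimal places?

(3.3383, 5.4580, 1.2430)

step 1: θ'=0.6180 (R=-0.2500) → pose (2.4801, 3.9203, 0.6180)
step 2: θ'=0.6180 (straight) → pose (1.8689, 3.4857, 0.6180)
step 3: θ'=1.2430 (R=4.0000) → pose (3.3383, 5.4580, 1.2430)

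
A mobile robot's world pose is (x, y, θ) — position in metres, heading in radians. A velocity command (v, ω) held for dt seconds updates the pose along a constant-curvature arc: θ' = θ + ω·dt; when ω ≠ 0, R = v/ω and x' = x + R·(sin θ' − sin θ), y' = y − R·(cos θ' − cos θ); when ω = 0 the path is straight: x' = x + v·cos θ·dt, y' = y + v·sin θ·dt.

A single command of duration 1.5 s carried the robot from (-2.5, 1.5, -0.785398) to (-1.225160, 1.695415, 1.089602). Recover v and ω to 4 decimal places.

v = 1.0000, ω = 1.2500

Δθ = 1.089602 − -0.785398 = 1.875000
ω = Δθ/dt = 1.875000/1.5 = 1.2500
R = Δx/(sin θ' − sin θ) = 0.8000
v = R·ω = 0.8000·1.2500 = 1.0000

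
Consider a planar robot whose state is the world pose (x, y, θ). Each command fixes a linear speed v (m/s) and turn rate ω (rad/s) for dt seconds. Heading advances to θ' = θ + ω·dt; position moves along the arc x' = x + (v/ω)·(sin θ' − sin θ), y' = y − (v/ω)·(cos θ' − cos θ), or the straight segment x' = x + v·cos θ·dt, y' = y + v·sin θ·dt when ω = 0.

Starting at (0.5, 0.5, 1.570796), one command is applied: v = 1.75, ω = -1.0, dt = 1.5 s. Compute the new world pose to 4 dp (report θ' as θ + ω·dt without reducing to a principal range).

(2.1262, 2.2456, 0.0708)

θ' = 1.5708 + -1.0·1.5 = 0.0708
R = v/ω = 1.75/-1.0 = -1.7500
x' = 0.5 + -1.7500·(sin 0.0708 − sin 1.5708) = 2.1262
y' = 0.5 − -1.7500·(cos 0.0708 − cos 1.5708) = 2.2456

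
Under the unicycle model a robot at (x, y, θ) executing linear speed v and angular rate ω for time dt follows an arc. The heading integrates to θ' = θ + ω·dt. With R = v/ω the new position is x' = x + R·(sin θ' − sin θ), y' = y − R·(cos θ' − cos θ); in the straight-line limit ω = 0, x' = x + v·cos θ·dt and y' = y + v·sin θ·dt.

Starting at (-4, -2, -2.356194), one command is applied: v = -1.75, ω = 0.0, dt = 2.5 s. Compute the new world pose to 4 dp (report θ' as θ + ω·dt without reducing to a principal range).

θ' = -2.3562 + 0.0·2.5 = -2.3562
ω = 0 → straight: x' = -4 + -1.75·cos(-2.3562)·2.5 = -0.9064
y' = -2 + -1.75·sin(-2.3562)·2.5 = 1.0936

(-0.9064, 1.0936, -2.3562)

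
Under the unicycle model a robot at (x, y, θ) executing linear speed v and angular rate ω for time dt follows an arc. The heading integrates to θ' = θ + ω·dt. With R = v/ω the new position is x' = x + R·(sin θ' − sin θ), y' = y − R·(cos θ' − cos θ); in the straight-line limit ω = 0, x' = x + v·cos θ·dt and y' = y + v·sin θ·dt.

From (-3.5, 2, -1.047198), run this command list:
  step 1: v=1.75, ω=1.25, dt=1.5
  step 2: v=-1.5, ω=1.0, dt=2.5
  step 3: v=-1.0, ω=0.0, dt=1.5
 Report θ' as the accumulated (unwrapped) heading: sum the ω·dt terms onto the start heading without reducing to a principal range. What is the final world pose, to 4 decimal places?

(1.5999, -0.4582, 3.3278)

step 1: θ'=0.8278 (R=1.4000) → pose (-1.2565, 1.7529, 0.8278)
step 2: θ'=3.3278 (R=-1.5000) → pose (0.1258, -0.7359, 3.3278)
step 3: θ'=3.3278 (straight) → pose (1.5999, -0.4582, 3.3278)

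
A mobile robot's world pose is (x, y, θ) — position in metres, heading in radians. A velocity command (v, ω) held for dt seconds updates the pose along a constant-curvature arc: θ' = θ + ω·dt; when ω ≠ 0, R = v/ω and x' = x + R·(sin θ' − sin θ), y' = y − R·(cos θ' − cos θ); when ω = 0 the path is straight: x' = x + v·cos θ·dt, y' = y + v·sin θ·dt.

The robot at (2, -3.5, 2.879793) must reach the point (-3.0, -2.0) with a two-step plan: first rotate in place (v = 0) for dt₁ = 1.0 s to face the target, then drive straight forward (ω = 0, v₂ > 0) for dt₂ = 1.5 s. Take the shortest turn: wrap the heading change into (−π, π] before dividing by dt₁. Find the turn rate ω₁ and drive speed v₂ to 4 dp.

heading to target = atan2(-2−-3.5, -3−2) = 2.8501
Δθ = wrap(2.8501 − 2.8798) = -0.0297; ω₁ = Δθ/dt₁ = -0.0297
distance = √((-3−2)² + (-2−-3.5)²) = 5.2202; v₂ = distance/dt₂ = 3.4801

ω₁ = -0.0297, v₂ = 3.4801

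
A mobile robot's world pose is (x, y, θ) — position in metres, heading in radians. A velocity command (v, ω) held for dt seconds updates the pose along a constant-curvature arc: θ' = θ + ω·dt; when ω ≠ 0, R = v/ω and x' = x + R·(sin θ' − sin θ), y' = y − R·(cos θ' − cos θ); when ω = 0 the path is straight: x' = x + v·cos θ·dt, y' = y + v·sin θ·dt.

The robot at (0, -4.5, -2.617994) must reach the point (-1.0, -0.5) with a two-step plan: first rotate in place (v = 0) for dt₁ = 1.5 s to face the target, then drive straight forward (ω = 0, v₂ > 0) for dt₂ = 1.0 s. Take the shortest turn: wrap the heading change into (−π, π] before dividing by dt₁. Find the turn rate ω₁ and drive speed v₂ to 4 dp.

heading to target = atan2(-0.5−-4.5, -1−0) = 1.8158
Δθ = wrap(1.8158 − -2.6180) = -1.8494; ω₁ = Δθ/dt₁ = -1.2329
distance = √((-1−0)² + (-0.5−-4.5)²) = 4.1231; v₂ = distance/dt₂ = 4.1231

ω₁ = -1.2329, v₂ = 4.1231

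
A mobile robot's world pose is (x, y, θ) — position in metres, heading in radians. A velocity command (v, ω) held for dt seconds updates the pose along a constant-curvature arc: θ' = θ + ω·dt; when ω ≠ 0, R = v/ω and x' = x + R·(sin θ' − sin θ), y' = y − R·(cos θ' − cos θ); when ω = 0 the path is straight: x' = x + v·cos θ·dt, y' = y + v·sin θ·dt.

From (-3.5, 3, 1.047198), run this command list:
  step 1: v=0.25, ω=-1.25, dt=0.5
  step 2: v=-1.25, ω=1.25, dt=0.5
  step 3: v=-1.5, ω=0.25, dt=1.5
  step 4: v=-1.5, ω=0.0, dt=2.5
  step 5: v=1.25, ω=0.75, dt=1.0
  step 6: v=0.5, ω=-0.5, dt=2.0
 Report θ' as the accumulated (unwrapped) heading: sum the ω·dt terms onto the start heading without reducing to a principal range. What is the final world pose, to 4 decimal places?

(-5.5290, -1.0064, 1.1722)

step 1: θ'=0.4222 (R=-0.2000) → pose (-3.4087, 3.0824, 0.4222)
step 2: θ'=1.0472 (R=-1.0000) → pose (-3.8650, 2.6702, 1.0472)
step 3: θ'=1.4222 (R=-6.0000) → pose (-4.6027, 0.5586, 1.4222)
step 4: θ'=1.4222 (straight) → pose (-5.1579, -3.1501, 1.4222)
step 5: θ'=2.1722 (R=1.6667) → pose (-5.4320, -1.9604, 2.1722)
step 6: θ'=1.1722 (R=-1.0000) → pose (-5.5290, -1.0064, 1.1722)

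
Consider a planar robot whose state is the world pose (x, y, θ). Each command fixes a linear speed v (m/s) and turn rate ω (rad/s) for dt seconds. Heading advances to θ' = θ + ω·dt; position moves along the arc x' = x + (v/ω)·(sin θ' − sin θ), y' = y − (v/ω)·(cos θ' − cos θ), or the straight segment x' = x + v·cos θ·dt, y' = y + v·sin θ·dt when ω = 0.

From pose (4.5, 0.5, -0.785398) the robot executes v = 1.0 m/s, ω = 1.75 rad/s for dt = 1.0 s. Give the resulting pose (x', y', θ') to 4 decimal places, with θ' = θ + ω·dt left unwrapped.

θ' = -0.7854 + 1.75·1.0 = 0.9646
R = v/ω = 1.0/1.75 = 0.5714
x' = 4.5 + 0.5714·(sin 0.9646 − sin -0.7854) = 5.3737
y' = 0.5 − 0.5714·(cos 0.9646 − cos -0.7854) = 0.5785

(5.3737, 0.5785, 0.9646)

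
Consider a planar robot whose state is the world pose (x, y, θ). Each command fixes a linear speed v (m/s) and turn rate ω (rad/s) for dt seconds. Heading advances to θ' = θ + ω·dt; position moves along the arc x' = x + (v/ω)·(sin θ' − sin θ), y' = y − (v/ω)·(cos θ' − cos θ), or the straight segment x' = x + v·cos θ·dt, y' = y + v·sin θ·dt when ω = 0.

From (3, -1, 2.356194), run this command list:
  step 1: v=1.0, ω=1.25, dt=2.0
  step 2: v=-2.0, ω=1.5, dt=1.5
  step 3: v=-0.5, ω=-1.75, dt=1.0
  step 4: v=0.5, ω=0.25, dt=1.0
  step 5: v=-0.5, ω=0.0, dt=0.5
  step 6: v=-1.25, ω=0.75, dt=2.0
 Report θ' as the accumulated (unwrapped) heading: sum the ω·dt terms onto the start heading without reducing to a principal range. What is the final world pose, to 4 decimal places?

step 1: θ'=4.8562 (R=0.8000) → pose (1.6426, -1.6803, 4.8562)
step 2: θ'=7.1062 (R=-1.3333) → pose (-0.6546, -0.9647, 7.1062)
step 3: θ'=5.3562 (R=0.2857) → pose (-1.0926, -0.9419, 5.3562)
step 4: θ'=5.6062 (R=2.0000) → pose (-0.7459, -1.3004, 5.6062)
step 5: θ'=5.6062 (straight) → pose (-0.9407, -1.1438, 5.6062)
step 6: θ'=7.1062 (R=-1.6667) → pose (-3.2068, -1.3095, 7.1062)

(-3.2068, -1.3095, 7.1062)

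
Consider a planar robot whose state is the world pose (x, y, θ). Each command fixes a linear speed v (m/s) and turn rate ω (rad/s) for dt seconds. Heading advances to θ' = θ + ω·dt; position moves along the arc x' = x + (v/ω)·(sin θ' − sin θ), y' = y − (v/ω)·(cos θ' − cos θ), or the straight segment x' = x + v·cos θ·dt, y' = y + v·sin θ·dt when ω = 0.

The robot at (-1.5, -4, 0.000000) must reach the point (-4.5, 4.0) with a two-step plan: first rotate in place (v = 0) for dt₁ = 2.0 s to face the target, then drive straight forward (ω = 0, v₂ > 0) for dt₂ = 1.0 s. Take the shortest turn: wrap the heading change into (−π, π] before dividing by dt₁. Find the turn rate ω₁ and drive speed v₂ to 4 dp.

ω₁ = 0.9648, v₂ = 8.5440

heading to target = atan2(4−-4, -4.5−-1.5) = 1.9296
Δθ = wrap(1.9296 − 0.0000) = 1.9296; ω₁ = Δθ/dt₁ = 0.9648
distance = √((-4.5−-1.5)² + (4−-4)²) = 8.5440; v₂ = distance/dt₂ = 8.5440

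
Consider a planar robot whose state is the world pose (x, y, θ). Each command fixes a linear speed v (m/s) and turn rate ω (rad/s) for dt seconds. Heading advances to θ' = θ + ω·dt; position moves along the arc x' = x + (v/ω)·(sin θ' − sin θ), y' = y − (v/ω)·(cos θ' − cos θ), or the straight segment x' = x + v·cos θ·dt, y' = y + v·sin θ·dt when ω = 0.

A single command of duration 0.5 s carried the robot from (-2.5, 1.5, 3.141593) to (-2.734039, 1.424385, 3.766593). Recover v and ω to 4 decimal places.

Δθ = 3.766593 − 3.141593 = 0.625000
ω = Δθ/dt = 0.625000/0.5 = 1.2500
R = Δx/(sin θ' − sin θ) = 0.4000
v = R·ω = 0.4000·1.2500 = 0.5000

v = 0.5000, ω = 1.2500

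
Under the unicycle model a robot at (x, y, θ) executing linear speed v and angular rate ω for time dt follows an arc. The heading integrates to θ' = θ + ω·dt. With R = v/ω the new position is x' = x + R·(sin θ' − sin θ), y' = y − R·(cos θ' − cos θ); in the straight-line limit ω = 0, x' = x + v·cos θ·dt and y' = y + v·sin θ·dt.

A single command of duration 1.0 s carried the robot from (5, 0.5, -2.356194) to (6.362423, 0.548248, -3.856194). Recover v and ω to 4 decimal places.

Δθ = -3.856194 − -2.356194 = -1.500000
ω = Δθ/dt = -1.500000/1.0 = -1.5000
R = Δx/(sin θ' − sin θ) = 1.0000
v = R·ω = 1.0000·-1.5000 = -1.5000

v = -1.5000, ω = -1.5000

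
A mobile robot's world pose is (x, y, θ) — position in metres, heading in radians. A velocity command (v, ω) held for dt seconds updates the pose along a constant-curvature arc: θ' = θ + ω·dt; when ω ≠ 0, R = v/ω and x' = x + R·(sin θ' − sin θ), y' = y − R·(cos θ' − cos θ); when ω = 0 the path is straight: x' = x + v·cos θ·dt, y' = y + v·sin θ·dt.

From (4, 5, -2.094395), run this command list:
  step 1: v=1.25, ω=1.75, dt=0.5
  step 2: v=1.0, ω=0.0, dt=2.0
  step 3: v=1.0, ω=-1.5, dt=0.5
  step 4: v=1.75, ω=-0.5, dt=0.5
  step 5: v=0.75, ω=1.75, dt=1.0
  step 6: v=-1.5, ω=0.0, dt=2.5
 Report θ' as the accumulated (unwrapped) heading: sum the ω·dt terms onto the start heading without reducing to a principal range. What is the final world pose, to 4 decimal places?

step 1: θ'=-1.2194 (R=0.7143) → pose (3.9480, 4.3970, -1.2194)
step 2: θ'=-1.2194 (straight) → pose (4.6364, 2.5192, -1.2194)
step 3: θ'=-1.9694 (R=-0.6667) → pose (4.6249, 2.0310, -1.9694)
step 4: θ'=-2.2194 (R=-3.5000) → pose (4.1885, 1.2752, -2.2194)
step 5: θ'=-0.4694 (R=0.4286) → pose (4.3362, 0.6341, -0.4694)
step 6: θ'=-0.4694 (straight) → pose (0.9918, 2.3304, -0.4694)

(0.9918, 2.3304, -0.4694)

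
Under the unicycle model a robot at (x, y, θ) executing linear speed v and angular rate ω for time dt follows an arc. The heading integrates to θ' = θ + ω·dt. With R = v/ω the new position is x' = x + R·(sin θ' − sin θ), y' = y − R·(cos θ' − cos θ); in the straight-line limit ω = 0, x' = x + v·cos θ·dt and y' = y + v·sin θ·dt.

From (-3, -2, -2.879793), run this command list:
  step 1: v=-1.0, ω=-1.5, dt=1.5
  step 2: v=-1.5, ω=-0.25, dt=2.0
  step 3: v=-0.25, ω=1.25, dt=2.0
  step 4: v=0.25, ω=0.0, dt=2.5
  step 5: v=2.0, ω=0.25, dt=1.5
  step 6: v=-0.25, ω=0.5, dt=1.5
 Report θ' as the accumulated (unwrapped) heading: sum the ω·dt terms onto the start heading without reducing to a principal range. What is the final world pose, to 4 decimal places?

(-7.2150, -5.9499, -2.0048)

step 1: θ'=-5.1298 (R=0.6667) → pose (-2.2180, -2.9142, -5.1298)
step 2: θ'=-5.6298 (R=6.0000) → pose (-4.0556, -5.2460, -5.6298)
step 3: θ'=-3.1298 (R=-0.2000) → pose (-3.9317, -5.6048, -3.1298)
step 4: θ'=-3.1298 (straight) → pose (-4.5566, -5.6122, -3.1298)
step 5: θ'=-2.7548 (R=8.0000) → pose (-7.4800, -6.2027, -2.7548)
step 6: θ'=-2.0048 (R=-0.5000) → pose (-7.2150, -5.9499, -2.0048)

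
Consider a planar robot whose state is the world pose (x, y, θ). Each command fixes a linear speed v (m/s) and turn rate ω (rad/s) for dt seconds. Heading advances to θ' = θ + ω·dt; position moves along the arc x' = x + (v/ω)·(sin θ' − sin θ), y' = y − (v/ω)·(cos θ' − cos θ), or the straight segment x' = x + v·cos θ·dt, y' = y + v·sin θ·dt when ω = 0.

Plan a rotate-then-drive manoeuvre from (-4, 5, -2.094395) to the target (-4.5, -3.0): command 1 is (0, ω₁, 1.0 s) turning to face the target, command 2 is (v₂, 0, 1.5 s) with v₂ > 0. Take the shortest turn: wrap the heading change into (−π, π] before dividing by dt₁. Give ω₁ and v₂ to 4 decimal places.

heading to target = atan2(-3−5, -4.5−-4) = -1.6332
Δθ = wrap(-1.6332 − -2.0944) = 0.4612; ω₁ = Δθ/dt₁ = 0.4612
distance = √((-4.5−-4)² + (-3−5)²) = 8.0156; v₂ = distance/dt₂ = 5.3437

ω₁ = 0.4612, v₂ = 5.3437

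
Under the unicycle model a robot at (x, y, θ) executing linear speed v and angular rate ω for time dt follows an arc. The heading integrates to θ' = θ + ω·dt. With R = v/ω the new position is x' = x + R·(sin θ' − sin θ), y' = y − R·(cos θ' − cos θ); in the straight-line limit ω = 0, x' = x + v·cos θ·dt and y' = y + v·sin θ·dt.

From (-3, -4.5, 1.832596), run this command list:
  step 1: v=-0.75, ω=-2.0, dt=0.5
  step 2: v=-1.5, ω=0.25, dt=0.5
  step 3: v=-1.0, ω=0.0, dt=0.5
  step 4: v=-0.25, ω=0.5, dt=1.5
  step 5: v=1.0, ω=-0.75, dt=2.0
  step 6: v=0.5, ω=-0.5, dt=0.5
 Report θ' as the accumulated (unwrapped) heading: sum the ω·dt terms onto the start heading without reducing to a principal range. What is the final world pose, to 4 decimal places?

(-2.6332, -4.6920, -0.0424)

step 1: θ'=0.8326 (R=0.3750) → pose (-3.0848, -4.8494, 0.8326)
step 2: θ'=0.9576 (R=-6.0000) → pose (-3.5536, -5.4342, 0.9576)
step 3: θ'=0.9576 (straight) → pose (-3.8414, -5.8431, 0.9576)
step 4: θ'=1.7076 (R=-0.5000) → pose (-3.9278, -6.1991, 1.7076)
step 5: θ'=0.2076 (R=-1.3333) → pose (-2.8817, -4.7125, 0.2076)
step 6: θ'=-0.0424 (R=-1.0000) → pose (-2.6332, -4.6920, -0.0424)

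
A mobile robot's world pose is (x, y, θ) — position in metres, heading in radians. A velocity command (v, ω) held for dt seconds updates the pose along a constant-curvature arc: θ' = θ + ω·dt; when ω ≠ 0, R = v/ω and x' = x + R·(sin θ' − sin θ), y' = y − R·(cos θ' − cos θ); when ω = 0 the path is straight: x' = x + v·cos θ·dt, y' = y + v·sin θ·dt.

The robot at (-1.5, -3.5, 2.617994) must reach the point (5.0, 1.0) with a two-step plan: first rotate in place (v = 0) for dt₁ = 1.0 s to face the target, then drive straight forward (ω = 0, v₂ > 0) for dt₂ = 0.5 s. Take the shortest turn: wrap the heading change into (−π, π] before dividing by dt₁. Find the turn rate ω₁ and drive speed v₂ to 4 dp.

ω₁ = -2.0124, v₂ = 15.8114

heading to target = atan2(1−-3.5, 5−-1.5) = 0.6055
Δθ = wrap(0.6055 − 2.6180) = -2.0124; ω₁ = Δθ/dt₁ = -2.0124
distance = √((5−-1.5)² + (1−-3.5)²) = 7.9057; v₂ = distance/dt₂ = 15.8114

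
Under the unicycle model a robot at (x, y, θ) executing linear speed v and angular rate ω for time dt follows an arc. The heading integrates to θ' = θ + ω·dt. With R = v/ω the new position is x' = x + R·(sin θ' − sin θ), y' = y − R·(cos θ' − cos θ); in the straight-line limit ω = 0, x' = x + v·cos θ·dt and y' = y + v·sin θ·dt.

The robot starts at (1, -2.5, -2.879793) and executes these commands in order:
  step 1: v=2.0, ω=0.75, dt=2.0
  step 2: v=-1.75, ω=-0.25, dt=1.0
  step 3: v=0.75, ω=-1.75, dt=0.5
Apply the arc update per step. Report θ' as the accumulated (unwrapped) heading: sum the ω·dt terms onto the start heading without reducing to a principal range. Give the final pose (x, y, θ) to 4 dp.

(-1.2161, -4.1597, -2.5048)

step 1: θ'=-1.3798 (R=2.6667) → pose (-0.9280, -5.5821, -1.3798)
step 2: θ'=-1.6298 (R=7.0000) → pose (-1.0431, -3.8404, -1.6298)
step 3: θ'=-2.5048 (R=-0.4286) → pose (-1.2161, -4.1597, -2.5048)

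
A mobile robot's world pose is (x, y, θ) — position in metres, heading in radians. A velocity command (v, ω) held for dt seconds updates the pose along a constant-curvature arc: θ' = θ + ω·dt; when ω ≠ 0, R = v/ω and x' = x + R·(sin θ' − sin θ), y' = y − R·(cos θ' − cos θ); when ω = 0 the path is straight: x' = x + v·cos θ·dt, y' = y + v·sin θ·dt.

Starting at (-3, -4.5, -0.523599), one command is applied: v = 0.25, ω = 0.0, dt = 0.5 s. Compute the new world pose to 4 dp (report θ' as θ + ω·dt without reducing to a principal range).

θ' = -0.5236 + 0.0·0.5 = -0.5236
ω = 0 → straight: x' = -3 + 0.25·cos(-0.5236)·0.5 = -2.8917
y' = -4.5 + 0.25·sin(-0.5236)·0.5 = -4.5625

(-2.8917, -4.5625, -0.5236)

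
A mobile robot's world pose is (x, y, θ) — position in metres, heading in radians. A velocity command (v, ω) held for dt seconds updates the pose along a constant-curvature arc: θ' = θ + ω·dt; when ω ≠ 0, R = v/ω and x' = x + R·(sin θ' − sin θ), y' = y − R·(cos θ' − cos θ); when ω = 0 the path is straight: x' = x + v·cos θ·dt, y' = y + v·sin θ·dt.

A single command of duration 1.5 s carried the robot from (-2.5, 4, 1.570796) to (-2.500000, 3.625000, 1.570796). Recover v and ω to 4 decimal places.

Δθ = 1.570796 − 1.570796 = 0.000000
ω = Δθ/dt = 0.000000/1.5 = 0.0000
ω = 0 → v = (Δx·cos θ + Δy·sin θ)/dt = -0.2500

v = -0.2500, ω = 0.0000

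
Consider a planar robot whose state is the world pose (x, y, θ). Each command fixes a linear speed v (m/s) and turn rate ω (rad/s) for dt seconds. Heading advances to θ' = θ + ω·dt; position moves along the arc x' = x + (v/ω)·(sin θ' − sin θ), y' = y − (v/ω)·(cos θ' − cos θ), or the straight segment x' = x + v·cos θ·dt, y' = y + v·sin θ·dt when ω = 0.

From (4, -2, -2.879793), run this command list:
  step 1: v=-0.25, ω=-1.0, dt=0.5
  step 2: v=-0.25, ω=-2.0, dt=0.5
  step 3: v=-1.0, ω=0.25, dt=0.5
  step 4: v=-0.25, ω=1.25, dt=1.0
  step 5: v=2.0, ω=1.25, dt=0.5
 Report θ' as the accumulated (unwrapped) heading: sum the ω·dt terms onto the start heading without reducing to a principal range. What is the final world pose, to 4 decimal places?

(3.7252, -3.0775, -2.3798)

step 1: θ'=-3.3798 (R=0.2500) → pose (4.1237, -1.9985, -3.3798)
step 2: θ'=-4.3798 (R=0.1250) → pose (4.2123, -2.0792, -4.3798)
step 3: θ'=-4.2548 (R=-4.0000) → pose (4.4047, -2.5404, -4.2548)
step 4: θ'=-3.0048 (R=-0.2000) → pose (4.6114, -2.6502, -3.0048)
step 5: θ'=-2.3798 (R=1.6000) → pose (3.7252, -3.0775, -2.3798)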